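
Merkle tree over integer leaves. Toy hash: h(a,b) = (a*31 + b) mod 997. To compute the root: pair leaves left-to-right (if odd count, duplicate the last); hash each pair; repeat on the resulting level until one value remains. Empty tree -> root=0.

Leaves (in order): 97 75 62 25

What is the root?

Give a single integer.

Answer: 780

Derivation:
L0: [97, 75, 62, 25]
L1: h(97,75)=(97*31+75)%997=91 h(62,25)=(62*31+25)%997=950 -> [91, 950]
L2: h(91,950)=(91*31+950)%997=780 -> [780]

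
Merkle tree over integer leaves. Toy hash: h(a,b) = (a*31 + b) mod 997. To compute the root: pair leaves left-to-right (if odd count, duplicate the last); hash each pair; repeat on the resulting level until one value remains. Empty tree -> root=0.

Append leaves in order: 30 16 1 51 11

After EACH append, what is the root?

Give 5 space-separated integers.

After append 30 (leaves=[30]):
  L0: [30]
  root=30
After append 16 (leaves=[30, 16]):
  L0: [30, 16]
  L1: h(30,16)=(30*31+16)%997=946 -> [946]
  root=946
After append 1 (leaves=[30, 16, 1]):
  L0: [30, 16, 1]
  L1: h(30,16)=(30*31+16)%997=946 h(1,1)=(1*31+1)%997=32 -> [946, 32]
  L2: h(946,32)=(946*31+32)%997=445 -> [445]
  root=445
After append 51 (leaves=[30, 16, 1, 51]):
  L0: [30, 16, 1, 51]
  L1: h(30,16)=(30*31+16)%997=946 h(1,51)=(1*31+51)%997=82 -> [946, 82]
  L2: h(946,82)=(946*31+82)%997=495 -> [495]
  root=495
After append 11 (leaves=[30, 16, 1, 51, 11]):
  L0: [30, 16, 1, 51, 11]
  L1: h(30,16)=(30*31+16)%997=946 h(1,51)=(1*31+51)%997=82 h(11,11)=(11*31+11)%997=352 -> [946, 82, 352]
  L2: h(946,82)=(946*31+82)%997=495 h(352,352)=(352*31+352)%997=297 -> [495, 297]
  L3: h(495,297)=(495*31+297)%997=687 -> [687]
  root=687

Answer: 30 946 445 495 687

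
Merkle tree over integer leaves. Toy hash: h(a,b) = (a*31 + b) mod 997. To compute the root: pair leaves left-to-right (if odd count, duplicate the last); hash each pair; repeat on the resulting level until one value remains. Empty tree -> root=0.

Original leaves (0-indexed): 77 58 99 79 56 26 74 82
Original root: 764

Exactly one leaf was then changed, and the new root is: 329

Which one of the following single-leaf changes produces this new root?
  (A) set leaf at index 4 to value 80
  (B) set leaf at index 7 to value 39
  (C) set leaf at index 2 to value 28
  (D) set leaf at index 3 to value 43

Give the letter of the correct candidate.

Original leaves: [77, 58, 99, 79, 56, 26, 74, 82]
Target new root: 329
Try each candidate change and compute the resulting root:
Candidate A: set leaf[4] = 80 -> leaves = [77, 58, 99, 79, 80, 26, 74, 82]
  L0: [77, 58, 99, 79, 80, 26, 74, 82]
  L1: h(77,58)=(77*31+58)%997=451 h(99,79)=(99*31+79)%997=157 h(80,26)=(80*31+26)%997=512 h(74,82)=(74*31+82)%997=382 -> [451, 157, 512, 382]
  L2: h(451,157)=(451*31+157)%997=180 h(512,382)=(512*31+382)%997=302 -> [180, 302]
  L3: h(180,302)=(180*31+302)%997=897 -> [897]
  root = 897 != target 329
Candidate B: set leaf[7] = 39 -> leaves = [77, 58, 99, 79, 56, 26, 74, 39]
  L0: [77, 58, 99, 79, 56, 26, 74, 39]
  L1: h(77,58)=(77*31+58)%997=451 h(99,79)=(99*31+79)%997=157 h(56,26)=(56*31+26)%997=765 h(74,39)=(74*31+39)%997=339 -> [451, 157, 765, 339]
  L2: h(451,157)=(451*31+157)%997=180 h(765,339)=(765*31+339)%997=126 -> [180, 126]
  L3: h(180,126)=(180*31+126)%997=721 -> [721]
  root = 721 != target 329
Candidate C: set leaf[2] = 28 -> leaves = [77, 58, 28, 79, 56, 26, 74, 82]
  L0: [77, 58, 28, 79, 56, 26, 74, 82]
  L1: h(77,58)=(77*31+58)%997=451 h(28,79)=(28*31+79)%997=947 h(56,26)=(56*31+26)%997=765 h(74,82)=(74*31+82)%997=382 -> [451, 947, 765, 382]
  L2: h(451,947)=(451*31+947)%997=970 h(765,382)=(765*31+382)%997=169 -> [970, 169]
  L3: h(970,169)=(970*31+169)%997=329 -> [329]
  root = 329 == target 329  ** MATCH **
Candidate D: set leaf[3] = 43 -> leaves = [77, 58, 99, 43, 56, 26, 74, 82]
  L0: [77, 58, 99, 43, 56, 26, 74, 82]
  L1: h(77,58)=(77*31+58)%997=451 h(99,43)=(99*31+43)%997=121 h(56,26)=(56*31+26)%997=765 h(74,82)=(74*31+82)%997=382 -> [451, 121, 765, 382]
  L2: h(451,121)=(451*31+121)%997=144 h(765,382)=(765*31+382)%997=169 -> [144, 169]
  L3: h(144,169)=(144*31+169)%997=645 -> [645]
  root = 645 != target 329
Candidate C produces the target root.

Answer: C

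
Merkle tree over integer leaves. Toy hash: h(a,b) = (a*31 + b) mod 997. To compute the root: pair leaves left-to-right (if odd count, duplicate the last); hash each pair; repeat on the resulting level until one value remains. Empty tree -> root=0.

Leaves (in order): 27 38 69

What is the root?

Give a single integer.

L0: [27, 38, 69]
L1: h(27,38)=(27*31+38)%997=875 h(69,69)=(69*31+69)%997=214 -> [875, 214]
L2: h(875,214)=(875*31+214)%997=420 -> [420]

Answer: 420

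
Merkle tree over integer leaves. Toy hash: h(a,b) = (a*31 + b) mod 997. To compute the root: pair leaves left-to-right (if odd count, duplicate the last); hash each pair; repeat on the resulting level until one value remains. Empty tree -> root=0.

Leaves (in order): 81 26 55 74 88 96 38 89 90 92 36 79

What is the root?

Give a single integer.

L0: [81, 26, 55, 74, 88, 96, 38, 89, 90, 92, 36, 79]
L1: h(81,26)=(81*31+26)%997=543 h(55,74)=(55*31+74)%997=782 h(88,96)=(88*31+96)%997=830 h(38,89)=(38*31+89)%997=270 h(90,92)=(90*31+92)%997=888 h(36,79)=(36*31+79)%997=198 -> [543, 782, 830, 270, 888, 198]
L2: h(543,782)=(543*31+782)%997=666 h(830,270)=(830*31+270)%997=78 h(888,198)=(888*31+198)%997=807 -> [666, 78, 807]
L3: h(666,78)=(666*31+78)%997=784 h(807,807)=(807*31+807)%997=899 -> [784, 899]
L4: h(784,899)=(784*31+899)%997=278 -> [278]

Answer: 278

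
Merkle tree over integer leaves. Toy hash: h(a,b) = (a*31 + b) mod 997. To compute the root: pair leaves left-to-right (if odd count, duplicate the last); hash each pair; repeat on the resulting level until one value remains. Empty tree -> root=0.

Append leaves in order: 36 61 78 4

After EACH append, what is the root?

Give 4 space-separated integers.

Answer: 36 180 100 26

Derivation:
After append 36 (leaves=[36]):
  L0: [36]
  root=36
After append 61 (leaves=[36, 61]):
  L0: [36, 61]
  L1: h(36,61)=(36*31+61)%997=180 -> [180]
  root=180
After append 78 (leaves=[36, 61, 78]):
  L0: [36, 61, 78]
  L1: h(36,61)=(36*31+61)%997=180 h(78,78)=(78*31+78)%997=502 -> [180, 502]
  L2: h(180,502)=(180*31+502)%997=100 -> [100]
  root=100
After append 4 (leaves=[36, 61, 78, 4]):
  L0: [36, 61, 78, 4]
  L1: h(36,61)=(36*31+61)%997=180 h(78,4)=(78*31+4)%997=428 -> [180, 428]
  L2: h(180,428)=(180*31+428)%997=26 -> [26]
  root=26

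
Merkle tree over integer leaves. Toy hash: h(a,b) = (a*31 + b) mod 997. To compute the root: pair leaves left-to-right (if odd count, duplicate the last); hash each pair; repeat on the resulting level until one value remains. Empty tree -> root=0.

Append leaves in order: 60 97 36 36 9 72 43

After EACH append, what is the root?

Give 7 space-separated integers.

After append 60 (leaves=[60]):
  L0: [60]
  root=60
After append 97 (leaves=[60, 97]):
  L0: [60, 97]
  L1: h(60,97)=(60*31+97)%997=960 -> [960]
  root=960
After append 36 (leaves=[60, 97, 36]):
  L0: [60, 97, 36]
  L1: h(60,97)=(60*31+97)%997=960 h(36,36)=(36*31+36)%997=155 -> [960, 155]
  L2: h(960,155)=(960*31+155)%997=5 -> [5]
  root=5
After append 36 (leaves=[60, 97, 36, 36]):
  L0: [60, 97, 36, 36]
  L1: h(60,97)=(60*31+97)%997=960 h(36,36)=(36*31+36)%997=155 -> [960, 155]
  L2: h(960,155)=(960*31+155)%997=5 -> [5]
  root=5
After append 9 (leaves=[60, 97, 36, 36, 9]):
  L0: [60, 97, 36, 36, 9]
  L1: h(60,97)=(60*31+97)%997=960 h(36,36)=(36*31+36)%997=155 h(9,9)=(9*31+9)%997=288 -> [960, 155, 288]
  L2: h(960,155)=(960*31+155)%997=5 h(288,288)=(288*31+288)%997=243 -> [5, 243]
  L3: h(5,243)=(5*31+243)%997=398 -> [398]
  root=398
After append 72 (leaves=[60, 97, 36, 36, 9, 72]):
  L0: [60, 97, 36, 36, 9, 72]
  L1: h(60,97)=(60*31+97)%997=960 h(36,36)=(36*31+36)%997=155 h(9,72)=(9*31+72)%997=351 -> [960, 155, 351]
  L2: h(960,155)=(960*31+155)%997=5 h(351,351)=(351*31+351)%997=265 -> [5, 265]
  L3: h(5,265)=(5*31+265)%997=420 -> [420]
  root=420
After append 43 (leaves=[60, 97, 36, 36, 9, 72, 43]):
  L0: [60, 97, 36, 36, 9, 72, 43]
  L1: h(60,97)=(60*31+97)%997=960 h(36,36)=(36*31+36)%997=155 h(9,72)=(9*31+72)%997=351 h(43,43)=(43*31+43)%997=379 -> [960, 155, 351, 379]
  L2: h(960,155)=(960*31+155)%997=5 h(351,379)=(351*31+379)%997=293 -> [5, 293]
  L3: h(5,293)=(5*31+293)%997=448 -> [448]
  root=448

Answer: 60 960 5 5 398 420 448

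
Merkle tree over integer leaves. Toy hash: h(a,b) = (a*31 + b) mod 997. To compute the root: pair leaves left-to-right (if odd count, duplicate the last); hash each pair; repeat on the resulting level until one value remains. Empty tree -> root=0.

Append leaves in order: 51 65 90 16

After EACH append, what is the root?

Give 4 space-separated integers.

Answer: 51 649 68 991

Derivation:
After append 51 (leaves=[51]):
  L0: [51]
  root=51
After append 65 (leaves=[51, 65]):
  L0: [51, 65]
  L1: h(51,65)=(51*31+65)%997=649 -> [649]
  root=649
After append 90 (leaves=[51, 65, 90]):
  L0: [51, 65, 90]
  L1: h(51,65)=(51*31+65)%997=649 h(90,90)=(90*31+90)%997=886 -> [649, 886]
  L2: h(649,886)=(649*31+886)%997=68 -> [68]
  root=68
After append 16 (leaves=[51, 65, 90, 16]):
  L0: [51, 65, 90, 16]
  L1: h(51,65)=(51*31+65)%997=649 h(90,16)=(90*31+16)%997=812 -> [649, 812]
  L2: h(649,812)=(649*31+812)%997=991 -> [991]
  root=991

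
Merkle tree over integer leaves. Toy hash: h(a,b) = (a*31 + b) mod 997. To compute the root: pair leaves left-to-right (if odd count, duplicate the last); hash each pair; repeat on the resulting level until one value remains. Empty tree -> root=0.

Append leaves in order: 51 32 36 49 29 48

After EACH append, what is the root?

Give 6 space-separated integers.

Answer: 51 616 308 321 764 375

Derivation:
After append 51 (leaves=[51]):
  L0: [51]
  root=51
After append 32 (leaves=[51, 32]):
  L0: [51, 32]
  L1: h(51,32)=(51*31+32)%997=616 -> [616]
  root=616
After append 36 (leaves=[51, 32, 36]):
  L0: [51, 32, 36]
  L1: h(51,32)=(51*31+32)%997=616 h(36,36)=(36*31+36)%997=155 -> [616, 155]
  L2: h(616,155)=(616*31+155)%997=308 -> [308]
  root=308
After append 49 (leaves=[51, 32, 36, 49]):
  L0: [51, 32, 36, 49]
  L1: h(51,32)=(51*31+32)%997=616 h(36,49)=(36*31+49)%997=168 -> [616, 168]
  L2: h(616,168)=(616*31+168)%997=321 -> [321]
  root=321
After append 29 (leaves=[51, 32, 36, 49, 29]):
  L0: [51, 32, 36, 49, 29]
  L1: h(51,32)=(51*31+32)%997=616 h(36,49)=(36*31+49)%997=168 h(29,29)=(29*31+29)%997=928 -> [616, 168, 928]
  L2: h(616,168)=(616*31+168)%997=321 h(928,928)=(928*31+928)%997=783 -> [321, 783]
  L3: h(321,783)=(321*31+783)%997=764 -> [764]
  root=764
After append 48 (leaves=[51, 32, 36, 49, 29, 48]):
  L0: [51, 32, 36, 49, 29, 48]
  L1: h(51,32)=(51*31+32)%997=616 h(36,49)=(36*31+49)%997=168 h(29,48)=(29*31+48)%997=947 -> [616, 168, 947]
  L2: h(616,168)=(616*31+168)%997=321 h(947,947)=(947*31+947)%997=394 -> [321, 394]
  L3: h(321,394)=(321*31+394)%997=375 -> [375]
  root=375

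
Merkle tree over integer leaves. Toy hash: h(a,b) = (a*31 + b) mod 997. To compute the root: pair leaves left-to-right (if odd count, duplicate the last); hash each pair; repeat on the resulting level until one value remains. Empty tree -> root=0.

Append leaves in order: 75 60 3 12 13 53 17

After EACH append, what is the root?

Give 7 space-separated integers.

After append 75 (leaves=[75]):
  L0: [75]
  root=75
After append 60 (leaves=[75, 60]):
  L0: [75, 60]
  L1: h(75,60)=(75*31+60)%997=391 -> [391]
  root=391
After append 3 (leaves=[75, 60, 3]):
  L0: [75, 60, 3]
  L1: h(75,60)=(75*31+60)%997=391 h(3,3)=(3*31+3)%997=96 -> [391, 96]
  L2: h(391,96)=(391*31+96)%997=253 -> [253]
  root=253
After append 12 (leaves=[75, 60, 3, 12]):
  L0: [75, 60, 3, 12]
  L1: h(75,60)=(75*31+60)%997=391 h(3,12)=(3*31+12)%997=105 -> [391, 105]
  L2: h(391,105)=(391*31+105)%997=262 -> [262]
  root=262
After append 13 (leaves=[75, 60, 3, 12, 13]):
  L0: [75, 60, 3, 12, 13]
  L1: h(75,60)=(75*31+60)%997=391 h(3,12)=(3*31+12)%997=105 h(13,13)=(13*31+13)%997=416 -> [391, 105, 416]
  L2: h(391,105)=(391*31+105)%997=262 h(416,416)=(416*31+416)%997=351 -> [262, 351]
  L3: h(262,351)=(262*31+351)%997=497 -> [497]
  root=497
After append 53 (leaves=[75, 60, 3, 12, 13, 53]):
  L0: [75, 60, 3, 12, 13, 53]
  L1: h(75,60)=(75*31+60)%997=391 h(3,12)=(3*31+12)%997=105 h(13,53)=(13*31+53)%997=456 -> [391, 105, 456]
  L2: h(391,105)=(391*31+105)%997=262 h(456,456)=(456*31+456)%997=634 -> [262, 634]
  L3: h(262,634)=(262*31+634)%997=780 -> [780]
  root=780
After append 17 (leaves=[75, 60, 3, 12, 13, 53, 17]):
  L0: [75, 60, 3, 12, 13, 53, 17]
  L1: h(75,60)=(75*31+60)%997=391 h(3,12)=(3*31+12)%997=105 h(13,53)=(13*31+53)%997=456 h(17,17)=(17*31+17)%997=544 -> [391, 105, 456, 544]
  L2: h(391,105)=(391*31+105)%997=262 h(456,544)=(456*31+544)%997=722 -> [262, 722]
  L3: h(262,722)=(262*31+722)%997=868 -> [868]
  root=868

Answer: 75 391 253 262 497 780 868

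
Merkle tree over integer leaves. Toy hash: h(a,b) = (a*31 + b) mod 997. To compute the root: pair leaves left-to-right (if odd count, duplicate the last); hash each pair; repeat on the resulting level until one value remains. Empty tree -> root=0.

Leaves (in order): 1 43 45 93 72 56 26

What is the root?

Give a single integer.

Answer: 569

Derivation:
L0: [1, 43, 45, 93, 72, 56, 26]
L1: h(1,43)=(1*31+43)%997=74 h(45,93)=(45*31+93)%997=491 h(72,56)=(72*31+56)%997=294 h(26,26)=(26*31+26)%997=832 -> [74, 491, 294, 832]
L2: h(74,491)=(74*31+491)%997=791 h(294,832)=(294*31+832)%997=973 -> [791, 973]
L3: h(791,973)=(791*31+973)%997=569 -> [569]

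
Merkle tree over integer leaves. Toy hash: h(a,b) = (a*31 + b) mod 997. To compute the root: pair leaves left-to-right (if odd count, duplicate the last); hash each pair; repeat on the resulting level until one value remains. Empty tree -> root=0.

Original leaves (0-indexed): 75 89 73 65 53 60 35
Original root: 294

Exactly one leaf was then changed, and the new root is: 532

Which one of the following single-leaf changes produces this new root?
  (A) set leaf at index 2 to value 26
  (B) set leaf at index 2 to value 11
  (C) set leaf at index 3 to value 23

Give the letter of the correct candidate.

Answer: B

Derivation:
Original leaves: [75, 89, 73, 65, 53, 60, 35]
Target new root: 532
Try each candidate change and compute the resulting root:
Candidate A: set leaf[2] = 26 -> leaves = [75, 89, 26, 65, 53, 60, 35]
  L0: [75, 89, 26, 65, 53, 60, 35]
  L1: h(75,89)=(75*31+89)%997=420 h(26,65)=(26*31+65)%997=871 h(53,60)=(53*31+60)%997=706 h(35,35)=(35*31+35)%997=123 -> [420, 871, 706, 123]
  L2: h(420,871)=(420*31+871)%997=930 h(706,123)=(706*31+123)%997=75 -> [930, 75]
  L3: h(930,75)=(930*31+75)%997=989 -> [989]
  root = 989 != target 532
Candidate B: set leaf[2] = 11 -> leaves = [75, 89, 11, 65, 53, 60, 35]
  L0: [75, 89, 11, 65, 53, 60, 35]
  L1: h(75,89)=(75*31+89)%997=420 h(11,65)=(11*31+65)%997=406 h(53,60)=(53*31+60)%997=706 h(35,35)=(35*31+35)%997=123 -> [420, 406, 706, 123]
  L2: h(420,406)=(420*31+406)%997=465 h(706,123)=(706*31+123)%997=75 -> [465, 75]
  L3: h(465,75)=(465*31+75)%997=532 -> [532]
  root = 532 == target 532  ** MATCH **
Candidate C: set leaf[3] = 23 -> leaves = [75, 89, 73, 23, 53, 60, 35]
  L0: [75, 89, 73, 23, 53, 60, 35]
  L1: h(75,89)=(75*31+89)%997=420 h(73,23)=(73*31+23)%997=292 h(53,60)=(53*31+60)%997=706 h(35,35)=(35*31+35)%997=123 -> [420, 292, 706, 123]
  L2: h(420,292)=(420*31+292)%997=351 h(706,123)=(706*31+123)%997=75 -> [351, 75]
  L3: h(351,75)=(351*31+75)%997=986 -> [986]
  root = 986 != target 532
Candidate B produces the target root.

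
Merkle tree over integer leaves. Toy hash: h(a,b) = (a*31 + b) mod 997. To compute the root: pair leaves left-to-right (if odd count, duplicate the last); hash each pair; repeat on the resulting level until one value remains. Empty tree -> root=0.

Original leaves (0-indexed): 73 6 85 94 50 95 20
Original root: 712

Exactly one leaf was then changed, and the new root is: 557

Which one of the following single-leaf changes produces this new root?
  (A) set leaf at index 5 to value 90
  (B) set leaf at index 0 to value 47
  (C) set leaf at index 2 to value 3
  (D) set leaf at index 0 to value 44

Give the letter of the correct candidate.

Original leaves: [73, 6, 85, 94, 50, 95, 20]
Target new root: 557
Try each candidate change and compute the resulting root:
Candidate A: set leaf[5] = 90 -> leaves = [73, 6, 85, 94, 50, 90, 20]
  L0: [73, 6, 85, 94, 50, 90, 20]
  L1: h(73,6)=(73*31+6)%997=275 h(85,94)=(85*31+94)%997=735 h(50,90)=(50*31+90)%997=643 h(20,20)=(20*31+20)%997=640 -> [275, 735, 643, 640]
  L2: h(275,735)=(275*31+735)%997=287 h(643,640)=(643*31+640)%997=633 -> [287, 633]
  L3: h(287,633)=(287*31+633)%997=557 -> [557]
  root = 557 == target 557  ** MATCH **
Candidate B: set leaf[0] = 47 -> leaves = [47, 6, 85, 94, 50, 95, 20]
  L0: [47, 6, 85, 94, 50, 95, 20]
  L1: h(47,6)=(47*31+6)%997=466 h(85,94)=(85*31+94)%997=735 h(50,95)=(50*31+95)%997=648 h(20,20)=(20*31+20)%997=640 -> [466, 735, 648, 640]
  L2: h(466,735)=(466*31+735)%997=226 h(648,640)=(648*31+640)%997=788 -> [226, 788]
  L3: h(226,788)=(226*31+788)%997=815 -> [815]
  root = 815 != target 557
Candidate C: set leaf[2] = 3 -> leaves = [73, 6, 3, 94, 50, 95, 20]
  L0: [73, 6, 3, 94, 50, 95, 20]
  L1: h(73,6)=(73*31+6)%997=275 h(3,94)=(3*31+94)%997=187 h(50,95)=(50*31+95)%997=648 h(20,20)=(20*31+20)%997=640 -> [275, 187, 648, 640]
  L2: h(275,187)=(275*31+187)%997=736 h(648,640)=(648*31+640)%997=788 -> [736, 788]
  L3: h(736,788)=(736*31+788)%997=673 -> [673]
  root = 673 != target 557
Candidate D: set leaf[0] = 44 -> leaves = [44, 6, 85, 94, 50, 95, 20]
  L0: [44, 6, 85, 94, 50, 95, 20]
  L1: h(44,6)=(44*31+6)%997=373 h(85,94)=(85*31+94)%997=735 h(50,95)=(50*31+95)%997=648 h(20,20)=(20*31+20)%997=640 -> [373, 735, 648, 640]
  L2: h(373,735)=(373*31+735)%997=334 h(648,640)=(648*31+640)%997=788 -> [334, 788]
  L3: h(334,788)=(334*31+788)%997=175 -> [175]
  root = 175 != target 557
Candidate A produces the target root.

Answer: A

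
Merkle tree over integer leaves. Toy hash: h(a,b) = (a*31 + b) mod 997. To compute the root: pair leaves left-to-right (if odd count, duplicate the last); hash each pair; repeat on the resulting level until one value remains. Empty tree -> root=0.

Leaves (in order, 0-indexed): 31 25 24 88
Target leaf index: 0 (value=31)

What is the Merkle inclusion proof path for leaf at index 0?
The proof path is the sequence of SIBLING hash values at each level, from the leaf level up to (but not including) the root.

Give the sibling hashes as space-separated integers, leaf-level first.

L0 (leaves): [31, 25, 24, 88], target index=0
L1: h(31,25)=(31*31+25)%997=986 [pair 0] h(24,88)=(24*31+88)%997=832 [pair 1] -> [986, 832]
  Sibling for proof at L0: 25
L2: h(986,832)=(986*31+832)%997=491 [pair 0] -> [491]
  Sibling for proof at L1: 832
Root: 491
Proof path (sibling hashes from leaf to root): [25, 832]

Answer: 25 832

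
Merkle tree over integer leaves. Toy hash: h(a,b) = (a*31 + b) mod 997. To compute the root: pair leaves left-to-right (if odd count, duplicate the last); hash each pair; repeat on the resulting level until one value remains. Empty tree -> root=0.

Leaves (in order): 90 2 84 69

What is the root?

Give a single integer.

L0: [90, 2, 84, 69]
L1: h(90,2)=(90*31+2)%997=798 h(84,69)=(84*31+69)%997=679 -> [798, 679]
L2: h(798,679)=(798*31+679)%997=492 -> [492]

Answer: 492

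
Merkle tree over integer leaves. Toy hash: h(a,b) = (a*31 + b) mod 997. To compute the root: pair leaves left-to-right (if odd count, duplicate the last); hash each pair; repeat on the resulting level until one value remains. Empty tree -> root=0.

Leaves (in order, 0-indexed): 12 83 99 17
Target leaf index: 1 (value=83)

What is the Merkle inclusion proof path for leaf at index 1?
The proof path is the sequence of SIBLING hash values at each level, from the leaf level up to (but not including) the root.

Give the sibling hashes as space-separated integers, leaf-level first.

Answer: 12 95

Derivation:
L0 (leaves): [12, 83, 99, 17], target index=1
L1: h(12,83)=(12*31+83)%997=455 [pair 0] h(99,17)=(99*31+17)%997=95 [pair 1] -> [455, 95]
  Sibling for proof at L0: 12
L2: h(455,95)=(455*31+95)%997=242 [pair 0] -> [242]
  Sibling for proof at L1: 95
Root: 242
Proof path (sibling hashes from leaf to root): [12, 95]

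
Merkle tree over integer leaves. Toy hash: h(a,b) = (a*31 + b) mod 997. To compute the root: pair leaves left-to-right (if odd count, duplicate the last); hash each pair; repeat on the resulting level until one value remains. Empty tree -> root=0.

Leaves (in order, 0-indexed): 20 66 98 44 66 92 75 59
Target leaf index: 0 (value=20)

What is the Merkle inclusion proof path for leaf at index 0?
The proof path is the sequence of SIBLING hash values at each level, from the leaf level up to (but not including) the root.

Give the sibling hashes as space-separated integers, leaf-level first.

L0 (leaves): [20, 66, 98, 44, 66, 92, 75, 59], target index=0
L1: h(20,66)=(20*31+66)%997=686 [pair 0] h(98,44)=(98*31+44)%997=91 [pair 1] h(66,92)=(66*31+92)%997=144 [pair 2] h(75,59)=(75*31+59)%997=390 [pair 3] -> [686, 91, 144, 390]
  Sibling for proof at L0: 66
L2: h(686,91)=(686*31+91)%997=420 [pair 0] h(144,390)=(144*31+390)%997=866 [pair 1] -> [420, 866]
  Sibling for proof at L1: 91
L3: h(420,866)=(420*31+866)%997=925 [pair 0] -> [925]
  Sibling for proof at L2: 866
Root: 925
Proof path (sibling hashes from leaf to root): [66, 91, 866]

Answer: 66 91 866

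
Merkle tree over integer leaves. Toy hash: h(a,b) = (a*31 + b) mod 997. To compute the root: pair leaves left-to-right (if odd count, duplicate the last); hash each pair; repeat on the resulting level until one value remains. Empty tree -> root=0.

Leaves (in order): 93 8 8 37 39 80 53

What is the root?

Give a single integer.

L0: [93, 8, 8, 37, 39, 80, 53]
L1: h(93,8)=(93*31+8)%997=897 h(8,37)=(8*31+37)%997=285 h(39,80)=(39*31+80)%997=292 h(53,53)=(53*31+53)%997=699 -> [897, 285, 292, 699]
L2: h(897,285)=(897*31+285)%997=176 h(292,699)=(292*31+699)%997=778 -> [176, 778]
L3: h(176,778)=(176*31+778)%997=252 -> [252]

Answer: 252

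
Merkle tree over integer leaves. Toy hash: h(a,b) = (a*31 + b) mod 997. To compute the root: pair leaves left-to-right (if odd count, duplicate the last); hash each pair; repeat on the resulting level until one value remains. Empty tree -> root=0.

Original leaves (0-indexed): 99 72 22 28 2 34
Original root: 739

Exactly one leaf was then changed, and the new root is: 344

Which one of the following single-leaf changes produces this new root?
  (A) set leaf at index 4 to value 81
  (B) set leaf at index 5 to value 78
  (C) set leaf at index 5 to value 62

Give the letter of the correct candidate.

Answer: A

Derivation:
Original leaves: [99, 72, 22, 28, 2, 34]
Target new root: 344
Try each candidate change and compute the resulting root:
Candidate A: set leaf[4] = 81 -> leaves = [99, 72, 22, 28, 81, 34]
  L0: [99, 72, 22, 28, 81, 34]
  L1: h(99,72)=(99*31+72)%997=150 h(22,28)=(22*31+28)%997=710 h(81,34)=(81*31+34)%997=551 -> [150, 710, 551]
  L2: h(150,710)=(150*31+710)%997=375 h(551,551)=(551*31+551)%997=683 -> [375, 683]
  L3: h(375,683)=(375*31+683)%997=344 -> [344]
  root = 344 == target 344  ** MATCH **
Candidate B: set leaf[5] = 78 -> leaves = [99, 72, 22, 28, 2, 78]
  L0: [99, 72, 22, 28, 2, 78]
  L1: h(99,72)=(99*31+72)%997=150 h(22,28)=(22*31+28)%997=710 h(2,78)=(2*31+78)%997=140 -> [150, 710, 140]
  L2: h(150,710)=(150*31+710)%997=375 h(140,140)=(140*31+140)%997=492 -> [375, 492]
  L3: h(375,492)=(375*31+492)%997=153 -> [153]
  root = 153 != target 344
Candidate C: set leaf[5] = 62 -> leaves = [99, 72, 22, 28, 2, 62]
  L0: [99, 72, 22, 28, 2, 62]
  L1: h(99,72)=(99*31+72)%997=150 h(22,28)=(22*31+28)%997=710 h(2,62)=(2*31+62)%997=124 -> [150, 710, 124]
  L2: h(150,710)=(150*31+710)%997=375 h(124,124)=(124*31+124)%997=977 -> [375, 977]
  L3: h(375,977)=(375*31+977)%997=638 -> [638]
  root = 638 != target 344
Candidate A produces the target root.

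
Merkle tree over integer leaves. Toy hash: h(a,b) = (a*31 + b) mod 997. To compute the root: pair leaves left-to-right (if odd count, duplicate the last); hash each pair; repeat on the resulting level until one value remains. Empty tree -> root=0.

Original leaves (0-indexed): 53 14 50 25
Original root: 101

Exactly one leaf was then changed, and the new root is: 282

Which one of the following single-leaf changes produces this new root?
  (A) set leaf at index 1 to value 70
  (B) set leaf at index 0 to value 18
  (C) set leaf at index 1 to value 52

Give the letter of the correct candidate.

Answer: C

Derivation:
Original leaves: [53, 14, 50, 25]
Target new root: 282
Try each candidate change and compute the resulting root:
Candidate A: set leaf[1] = 70 -> leaves = [53, 70, 50, 25]
  L0: [53, 70, 50, 25]
  L1: h(53,70)=(53*31+70)%997=716 h(50,25)=(50*31+25)%997=578 -> [716, 578]
  L2: h(716,578)=(716*31+578)%997=840 -> [840]
  root = 840 != target 282
Candidate B: set leaf[0] = 18 -> leaves = [18, 14, 50, 25]
  L0: [18, 14, 50, 25]
  L1: h(18,14)=(18*31+14)%997=572 h(50,25)=(50*31+25)%997=578 -> [572, 578]
  L2: h(572,578)=(572*31+578)%997=364 -> [364]
  root = 364 != target 282
Candidate C: set leaf[1] = 52 -> leaves = [53, 52, 50, 25]
  L0: [53, 52, 50, 25]
  L1: h(53,52)=(53*31+52)%997=698 h(50,25)=(50*31+25)%997=578 -> [698, 578]
  L2: h(698,578)=(698*31+578)%997=282 -> [282]
  root = 282 == target 282  ** MATCH **
Candidate C produces the target root.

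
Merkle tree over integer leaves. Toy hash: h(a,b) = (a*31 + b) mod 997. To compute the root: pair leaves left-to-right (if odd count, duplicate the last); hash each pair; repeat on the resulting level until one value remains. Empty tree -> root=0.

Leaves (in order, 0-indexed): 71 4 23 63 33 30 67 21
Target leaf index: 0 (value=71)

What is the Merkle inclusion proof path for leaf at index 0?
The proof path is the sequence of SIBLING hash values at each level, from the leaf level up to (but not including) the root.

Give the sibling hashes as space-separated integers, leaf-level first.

Answer: 4 776 843

Derivation:
L0 (leaves): [71, 4, 23, 63, 33, 30, 67, 21], target index=0
L1: h(71,4)=(71*31+4)%997=211 [pair 0] h(23,63)=(23*31+63)%997=776 [pair 1] h(33,30)=(33*31+30)%997=56 [pair 2] h(67,21)=(67*31+21)%997=104 [pair 3] -> [211, 776, 56, 104]
  Sibling for proof at L0: 4
L2: h(211,776)=(211*31+776)%997=338 [pair 0] h(56,104)=(56*31+104)%997=843 [pair 1] -> [338, 843]
  Sibling for proof at L1: 776
L3: h(338,843)=(338*31+843)%997=354 [pair 0] -> [354]
  Sibling for proof at L2: 843
Root: 354
Proof path (sibling hashes from leaf to root): [4, 776, 843]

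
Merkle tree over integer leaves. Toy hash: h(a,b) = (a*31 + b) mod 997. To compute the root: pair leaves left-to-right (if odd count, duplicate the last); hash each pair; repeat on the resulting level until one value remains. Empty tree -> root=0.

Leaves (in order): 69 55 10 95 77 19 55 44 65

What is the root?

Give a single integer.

L0: [69, 55, 10, 95, 77, 19, 55, 44, 65]
L1: h(69,55)=(69*31+55)%997=200 h(10,95)=(10*31+95)%997=405 h(77,19)=(77*31+19)%997=412 h(55,44)=(55*31+44)%997=752 h(65,65)=(65*31+65)%997=86 -> [200, 405, 412, 752, 86]
L2: h(200,405)=(200*31+405)%997=623 h(412,752)=(412*31+752)%997=563 h(86,86)=(86*31+86)%997=758 -> [623, 563, 758]
L3: h(623,563)=(623*31+563)%997=933 h(758,758)=(758*31+758)%997=328 -> [933, 328]
L4: h(933,328)=(933*31+328)%997=338 -> [338]

Answer: 338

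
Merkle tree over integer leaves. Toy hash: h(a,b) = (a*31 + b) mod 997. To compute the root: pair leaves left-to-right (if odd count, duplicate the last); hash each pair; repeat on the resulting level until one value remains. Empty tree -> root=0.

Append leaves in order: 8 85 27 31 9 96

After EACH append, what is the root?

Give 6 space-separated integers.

After append 8 (leaves=[8]):
  L0: [8]
  root=8
After append 85 (leaves=[8, 85]):
  L0: [8, 85]
  L1: h(8,85)=(8*31+85)%997=333 -> [333]
  root=333
After append 27 (leaves=[8, 85, 27]):
  L0: [8, 85, 27]
  L1: h(8,85)=(8*31+85)%997=333 h(27,27)=(27*31+27)%997=864 -> [333, 864]
  L2: h(333,864)=(333*31+864)%997=220 -> [220]
  root=220
After append 31 (leaves=[8, 85, 27, 31]):
  L0: [8, 85, 27, 31]
  L1: h(8,85)=(8*31+85)%997=333 h(27,31)=(27*31+31)%997=868 -> [333, 868]
  L2: h(333,868)=(333*31+868)%997=224 -> [224]
  root=224
After append 9 (leaves=[8, 85, 27, 31, 9]):
  L0: [8, 85, 27, 31, 9]
  L1: h(8,85)=(8*31+85)%997=333 h(27,31)=(27*31+31)%997=868 h(9,9)=(9*31+9)%997=288 -> [333, 868, 288]
  L2: h(333,868)=(333*31+868)%997=224 h(288,288)=(288*31+288)%997=243 -> [224, 243]
  L3: h(224,243)=(224*31+243)%997=208 -> [208]
  root=208
After append 96 (leaves=[8, 85, 27, 31, 9, 96]):
  L0: [8, 85, 27, 31, 9, 96]
  L1: h(8,85)=(8*31+85)%997=333 h(27,31)=(27*31+31)%997=868 h(9,96)=(9*31+96)%997=375 -> [333, 868, 375]
  L2: h(333,868)=(333*31+868)%997=224 h(375,375)=(375*31+375)%997=36 -> [224, 36]
  L3: h(224,36)=(224*31+36)%997=1 -> [1]
  root=1

Answer: 8 333 220 224 208 1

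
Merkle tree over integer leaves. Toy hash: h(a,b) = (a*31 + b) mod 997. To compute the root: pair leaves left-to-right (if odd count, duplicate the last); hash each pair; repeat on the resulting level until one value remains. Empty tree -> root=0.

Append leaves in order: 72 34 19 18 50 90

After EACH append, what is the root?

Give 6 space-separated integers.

Answer: 72 272 67 66 405 688

Derivation:
After append 72 (leaves=[72]):
  L0: [72]
  root=72
After append 34 (leaves=[72, 34]):
  L0: [72, 34]
  L1: h(72,34)=(72*31+34)%997=272 -> [272]
  root=272
After append 19 (leaves=[72, 34, 19]):
  L0: [72, 34, 19]
  L1: h(72,34)=(72*31+34)%997=272 h(19,19)=(19*31+19)%997=608 -> [272, 608]
  L2: h(272,608)=(272*31+608)%997=67 -> [67]
  root=67
After append 18 (leaves=[72, 34, 19, 18]):
  L0: [72, 34, 19, 18]
  L1: h(72,34)=(72*31+34)%997=272 h(19,18)=(19*31+18)%997=607 -> [272, 607]
  L2: h(272,607)=(272*31+607)%997=66 -> [66]
  root=66
After append 50 (leaves=[72, 34, 19, 18, 50]):
  L0: [72, 34, 19, 18, 50]
  L1: h(72,34)=(72*31+34)%997=272 h(19,18)=(19*31+18)%997=607 h(50,50)=(50*31+50)%997=603 -> [272, 607, 603]
  L2: h(272,607)=(272*31+607)%997=66 h(603,603)=(603*31+603)%997=353 -> [66, 353]
  L3: h(66,353)=(66*31+353)%997=405 -> [405]
  root=405
After append 90 (leaves=[72, 34, 19, 18, 50, 90]):
  L0: [72, 34, 19, 18, 50, 90]
  L1: h(72,34)=(72*31+34)%997=272 h(19,18)=(19*31+18)%997=607 h(50,90)=(50*31+90)%997=643 -> [272, 607, 643]
  L2: h(272,607)=(272*31+607)%997=66 h(643,643)=(643*31+643)%997=636 -> [66, 636]
  L3: h(66,636)=(66*31+636)%997=688 -> [688]
  root=688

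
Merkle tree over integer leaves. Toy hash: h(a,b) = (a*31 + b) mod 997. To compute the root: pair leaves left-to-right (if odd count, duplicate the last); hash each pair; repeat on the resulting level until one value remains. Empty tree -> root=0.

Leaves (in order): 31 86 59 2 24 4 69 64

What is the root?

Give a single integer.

Answer: 592

Derivation:
L0: [31, 86, 59, 2, 24, 4, 69, 64]
L1: h(31,86)=(31*31+86)%997=50 h(59,2)=(59*31+2)%997=834 h(24,4)=(24*31+4)%997=748 h(69,64)=(69*31+64)%997=209 -> [50, 834, 748, 209]
L2: h(50,834)=(50*31+834)%997=390 h(748,209)=(748*31+209)%997=466 -> [390, 466]
L3: h(390,466)=(390*31+466)%997=592 -> [592]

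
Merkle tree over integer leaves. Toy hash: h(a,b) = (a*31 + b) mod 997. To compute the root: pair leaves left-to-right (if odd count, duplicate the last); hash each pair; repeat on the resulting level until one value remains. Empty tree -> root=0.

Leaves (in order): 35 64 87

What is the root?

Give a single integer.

L0: [35, 64, 87]
L1: h(35,64)=(35*31+64)%997=152 h(87,87)=(87*31+87)%997=790 -> [152, 790]
L2: h(152,790)=(152*31+790)%997=517 -> [517]

Answer: 517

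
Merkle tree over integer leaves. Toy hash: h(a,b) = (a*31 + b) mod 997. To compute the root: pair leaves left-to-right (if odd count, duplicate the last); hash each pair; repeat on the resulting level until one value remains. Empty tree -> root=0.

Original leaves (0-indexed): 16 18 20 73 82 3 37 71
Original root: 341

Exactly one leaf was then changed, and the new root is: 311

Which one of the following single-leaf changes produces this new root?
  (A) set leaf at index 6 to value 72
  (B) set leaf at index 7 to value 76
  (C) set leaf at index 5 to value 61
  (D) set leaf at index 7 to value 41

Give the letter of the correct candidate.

Answer: D

Derivation:
Original leaves: [16, 18, 20, 73, 82, 3, 37, 71]
Target new root: 311
Try each candidate change and compute the resulting root:
Candidate A: set leaf[6] = 72 -> leaves = [16, 18, 20, 73, 82, 3, 72, 71]
  L0: [16, 18, 20, 73, 82, 3, 72, 71]
  L1: h(16,18)=(16*31+18)%997=514 h(20,73)=(20*31+73)%997=693 h(82,3)=(82*31+3)%997=551 h(72,71)=(72*31+71)%997=309 -> [514, 693, 551, 309]
  L2: h(514,693)=(514*31+693)%997=675 h(551,309)=(551*31+309)%997=441 -> [675, 441]
  L3: h(675,441)=(675*31+441)%997=429 -> [429]
  root = 429 != target 311
Candidate B: set leaf[7] = 76 -> leaves = [16, 18, 20, 73, 82, 3, 37, 76]
  L0: [16, 18, 20, 73, 82, 3, 37, 76]
  L1: h(16,18)=(16*31+18)%997=514 h(20,73)=(20*31+73)%997=693 h(82,3)=(82*31+3)%997=551 h(37,76)=(37*31+76)%997=226 -> [514, 693, 551, 226]
  L2: h(514,693)=(514*31+693)%997=675 h(551,226)=(551*31+226)%997=358 -> [675, 358]
  L3: h(675,358)=(675*31+358)%997=346 -> [346]
  root = 346 != target 311
Candidate C: set leaf[5] = 61 -> leaves = [16, 18, 20, 73, 82, 61, 37, 71]
  L0: [16, 18, 20, 73, 82, 61, 37, 71]
  L1: h(16,18)=(16*31+18)%997=514 h(20,73)=(20*31+73)%997=693 h(82,61)=(82*31+61)%997=609 h(37,71)=(37*31+71)%997=221 -> [514, 693, 609, 221]
  L2: h(514,693)=(514*31+693)%997=675 h(609,221)=(609*31+221)%997=157 -> [675, 157]
  L3: h(675,157)=(675*31+157)%997=145 -> [145]
  root = 145 != target 311
Candidate D: set leaf[7] = 41 -> leaves = [16, 18, 20, 73, 82, 3, 37, 41]
  L0: [16, 18, 20, 73, 82, 3, 37, 41]
  L1: h(16,18)=(16*31+18)%997=514 h(20,73)=(20*31+73)%997=693 h(82,3)=(82*31+3)%997=551 h(37,41)=(37*31+41)%997=191 -> [514, 693, 551, 191]
  L2: h(514,693)=(514*31+693)%997=675 h(551,191)=(551*31+191)%997=323 -> [675, 323]
  L3: h(675,323)=(675*31+323)%997=311 -> [311]
  root = 311 == target 311  ** MATCH **
Candidate D produces the target root.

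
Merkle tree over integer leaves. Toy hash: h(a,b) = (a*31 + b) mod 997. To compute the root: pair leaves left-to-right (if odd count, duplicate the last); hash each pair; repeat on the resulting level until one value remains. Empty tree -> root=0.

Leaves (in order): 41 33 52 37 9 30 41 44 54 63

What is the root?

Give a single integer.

Answer: 583

Derivation:
L0: [41, 33, 52, 37, 9, 30, 41, 44, 54, 63]
L1: h(41,33)=(41*31+33)%997=307 h(52,37)=(52*31+37)%997=652 h(9,30)=(9*31+30)%997=309 h(41,44)=(41*31+44)%997=318 h(54,63)=(54*31+63)%997=740 -> [307, 652, 309, 318, 740]
L2: h(307,652)=(307*31+652)%997=199 h(309,318)=(309*31+318)%997=924 h(740,740)=(740*31+740)%997=749 -> [199, 924, 749]
L3: h(199,924)=(199*31+924)%997=114 h(749,749)=(749*31+749)%997=40 -> [114, 40]
L4: h(114,40)=(114*31+40)%997=583 -> [583]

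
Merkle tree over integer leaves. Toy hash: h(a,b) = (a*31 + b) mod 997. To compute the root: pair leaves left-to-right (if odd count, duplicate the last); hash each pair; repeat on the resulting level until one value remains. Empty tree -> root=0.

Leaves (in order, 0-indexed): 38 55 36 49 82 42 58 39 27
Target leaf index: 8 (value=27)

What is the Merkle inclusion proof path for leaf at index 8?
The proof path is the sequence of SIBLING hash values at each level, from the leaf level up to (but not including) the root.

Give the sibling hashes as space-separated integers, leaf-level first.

L0 (leaves): [38, 55, 36, 49, 82, 42, 58, 39, 27], target index=8
L1: h(38,55)=(38*31+55)%997=236 [pair 0] h(36,49)=(36*31+49)%997=168 [pair 1] h(82,42)=(82*31+42)%997=590 [pair 2] h(58,39)=(58*31+39)%997=840 [pair 3] h(27,27)=(27*31+27)%997=864 [pair 4] -> [236, 168, 590, 840, 864]
  Sibling for proof at L0: 27
L2: h(236,168)=(236*31+168)%997=505 [pair 0] h(590,840)=(590*31+840)%997=187 [pair 1] h(864,864)=(864*31+864)%997=729 [pair 2] -> [505, 187, 729]
  Sibling for proof at L1: 864
L3: h(505,187)=(505*31+187)%997=887 [pair 0] h(729,729)=(729*31+729)%997=397 [pair 1] -> [887, 397]
  Sibling for proof at L2: 729
L4: h(887,397)=(887*31+397)%997=975 [pair 0] -> [975]
  Sibling for proof at L3: 887
Root: 975
Proof path (sibling hashes from leaf to root): [27, 864, 729, 887]

Answer: 27 864 729 887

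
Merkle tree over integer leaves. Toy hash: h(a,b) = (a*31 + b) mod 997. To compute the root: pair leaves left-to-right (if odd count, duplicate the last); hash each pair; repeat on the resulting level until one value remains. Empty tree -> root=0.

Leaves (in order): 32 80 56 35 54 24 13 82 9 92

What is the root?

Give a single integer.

L0: [32, 80, 56, 35, 54, 24, 13, 82, 9, 92]
L1: h(32,80)=(32*31+80)%997=75 h(56,35)=(56*31+35)%997=774 h(54,24)=(54*31+24)%997=701 h(13,82)=(13*31+82)%997=485 h(9,92)=(9*31+92)%997=371 -> [75, 774, 701, 485, 371]
L2: h(75,774)=(75*31+774)%997=108 h(701,485)=(701*31+485)%997=282 h(371,371)=(371*31+371)%997=905 -> [108, 282, 905]
L3: h(108,282)=(108*31+282)%997=639 h(905,905)=(905*31+905)%997=47 -> [639, 47]
L4: h(639,47)=(639*31+47)%997=913 -> [913]

Answer: 913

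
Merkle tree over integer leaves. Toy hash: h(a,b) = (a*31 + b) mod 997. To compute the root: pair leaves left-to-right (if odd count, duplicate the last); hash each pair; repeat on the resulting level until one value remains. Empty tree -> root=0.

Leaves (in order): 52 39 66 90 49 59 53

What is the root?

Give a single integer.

Answer: 565

Derivation:
L0: [52, 39, 66, 90, 49, 59, 53]
L1: h(52,39)=(52*31+39)%997=654 h(66,90)=(66*31+90)%997=142 h(49,59)=(49*31+59)%997=581 h(53,53)=(53*31+53)%997=699 -> [654, 142, 581, 699]
L2: h(654,142)=(654*31+142)%997=476 h(581,699)=(581*31+699)%997=764 -> [476, 764]
L3: h(476,764)=(476*31+764)%997=565 -> [565]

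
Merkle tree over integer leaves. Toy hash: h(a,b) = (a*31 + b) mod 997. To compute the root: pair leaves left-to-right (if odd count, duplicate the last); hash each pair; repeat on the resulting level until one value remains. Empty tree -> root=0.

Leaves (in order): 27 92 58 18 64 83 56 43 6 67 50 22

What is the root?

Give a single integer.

Answer: 408

Derivation:
L0: [27, 92, 58, 18, 64, 83, 56, 43, 6, 67, 50, 22]
L1: h(27,92)=(27*31+92)%997=929 h(58,18)=(58*31+18)%997=819 h(64,83)=(64*31+83)%997=73 h(56,43)=(56*31+43)%997=782 h(6,67)=(6*31+67)%997=253 h(50,22)=(50*31+22)%997=575 -> [929, 819, 73, 782, 253, 575]
L2: h(929,819)=(929*31+819)%997=705 h(73,782)=(73*31+782)%997=54 h(253,575)=(253*31+575)%997=442 -> [705, 54, 442]
L3: h(705,54)=(705*31+54)%997=972 h(442,442)=(442*31+442)%997=186 -> [972, 186]
L4: h(972,186)=(972*31+186)%997=408 -> [408]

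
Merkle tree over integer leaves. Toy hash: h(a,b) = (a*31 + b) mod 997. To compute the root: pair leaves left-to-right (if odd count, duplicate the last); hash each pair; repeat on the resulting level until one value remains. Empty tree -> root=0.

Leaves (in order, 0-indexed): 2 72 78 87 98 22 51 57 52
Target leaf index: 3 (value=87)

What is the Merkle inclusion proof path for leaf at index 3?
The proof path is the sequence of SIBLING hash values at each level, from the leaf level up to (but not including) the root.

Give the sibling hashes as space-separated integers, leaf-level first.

L0 (leaves): [2, 72, 78, 87, 98, 22, 51, 57, 52], target index=3
L1: h(2,72)=(2*31+72)%997=134 [pair 0] h(78,87)=(78*31+87)%997=511 [pair 1] h(98,22)=(98*31+22)%997=69 [pair 2] h(51,57)=(51*31+57)%997=641 [pair 3] h(52,52)=(52*31+52)%997=667 [pair 4] -> [134, 511, 69, 641, 667]
  Sibling for proof at L0: 78
L2: h(134,511)=(134*31+511)%997=677 [pair 0] h(69,641)=(69*31+641)%997=786 [pair 1] h(667,667)=(667*31+667)%997=407 [pair 2] -> [677, 786, 407]
  Sibling for proof at L1: 134
L3: h(677,786)=(677*31+786)%997=836 [pair 0] h(407,407)=(407*31+407)%997=63 [pair 1] -> [836, 63]
  Sibling for proof at L2: 786
L4: h(836,63)=(836*31+63)%997=57 [pair 0] -> [57]
  Sibling for proof at L3: 63
Root: 57
Proof path (sibling hashes from leaf to root): [78, 134, 786, 63]

Answer: 78 134 786 63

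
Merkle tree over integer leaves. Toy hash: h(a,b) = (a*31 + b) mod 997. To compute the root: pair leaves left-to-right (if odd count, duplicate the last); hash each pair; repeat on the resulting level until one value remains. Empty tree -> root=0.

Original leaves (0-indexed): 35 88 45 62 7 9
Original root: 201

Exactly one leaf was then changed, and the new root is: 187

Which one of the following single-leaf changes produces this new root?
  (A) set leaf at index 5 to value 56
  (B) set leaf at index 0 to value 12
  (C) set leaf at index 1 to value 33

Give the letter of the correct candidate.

Original leaves: [35, 88, 45, 62, 7, 9]
Target new root: 187
Try each candidate change and compute the resulting root:
Candidate A: set leaf[5] = 56 -> leaves = [35, 88, 45, 62, 7, 56]
  L0: [35, 88, 45, 62, 7, 56]
  L1: h(35,88)=(35*31+88)%997=176 h(45,62)=(45*31+62)%997=460 h(7,56)=(7*31+56)%997=273 -> [176, 460, 273]
  L2: h(176,460)=(176*31+460)%997=931 h(273,273)=(273*31+273)%997=760 -> [931, 760]
  L3: h(931,760)=(931*31+760)%997=708 -> [708]
  root = 708 != target 187
Candidate B: set leaf[0] = 12 -> leaves = [12, 88, 45, 62, 7, 9]
  L0: [12, 88, 45, 62, 7, 9]
  L1: h(12,88)=(12*31+88)%997=460 h(45,62)=(45*31+62)%997=460 h(7,9)=(7*31+9)%997=226 -> [460, 460, 226]
  L2: h(460,460)=(460*31+460)%997=762 h(226,226)=(226*31+226)%997=253 -> [762, 253]
  L3: h(762,253)=(762*31+253)%997=944 -> [944]
  root = 944 != target 187
Candidate C: set leaf[1] = 33 -> leaves = [35, 33, 45, 62, 7, 9]
  L0: [35, 33, 45, 62, 7, 9]
  L1: h(35,33)=(35*31+33)%997=121 h(45,62)=(45*31+62)%997=460 h(7,9)=(7*31+9)%997=226 -> [121, 460, 226]
  L2: h(121,460)=(121*31+460)%997=223 h(226,226)=(226*31+226)%997=253 -> [223, 253]
  L3: h(223,253)=(223*31+253)%997=187 -> [187]
  root = 187 == target 187  ** MATCH **
Candidate C produces the target root.

Answer: C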